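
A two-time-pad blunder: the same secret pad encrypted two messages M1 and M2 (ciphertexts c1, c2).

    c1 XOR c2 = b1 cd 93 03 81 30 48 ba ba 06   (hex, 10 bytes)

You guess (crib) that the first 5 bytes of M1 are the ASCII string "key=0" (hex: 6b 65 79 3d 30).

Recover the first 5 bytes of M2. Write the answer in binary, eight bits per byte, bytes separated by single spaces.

11011010 10101000 11101010 00111110 10110001

Since c1 ⊕ c2 = M1 ⊕ M2, XORing with the guessed M1 bytes yields the corresponding M2 bytes: M2 = (c1 ⊕ c2) ⊕ M1.
10110001 ⊕ 01101011 = 11011010
11001101 ⊕ 01100101 = 10101000
10010011 ⊕ 01111001 = 11101010
00000011 ⊕ 00111101 = 00111110
10000001 ⊕ 00110000 = 10110001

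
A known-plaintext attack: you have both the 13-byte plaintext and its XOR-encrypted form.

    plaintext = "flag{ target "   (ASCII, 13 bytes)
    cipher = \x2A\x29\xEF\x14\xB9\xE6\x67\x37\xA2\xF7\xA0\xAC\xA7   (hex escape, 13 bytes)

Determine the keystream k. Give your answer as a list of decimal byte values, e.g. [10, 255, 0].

Since cipher = plaintext ⊕ k, XORing both sides with plaintext gives k = plaintext ⊕ cipher.
66 XOR 2a = 4c
6c XOR 29 = 45
61 XOR ef = 8e
67 XOR 14 = 73
7b XOR b9 = c2
20 XOR e6 = c6
74 XOR 67 = 13
61 XOR 37 = 56
72 XOR a2 = d0
67 XOR f7 = 90
65 XOR a0 = c5
74 XOR ac = d8
20 XOR a7 = 87

[76, 69, 142, 115, 194, 198, 19, 86, 208, 144, 197, 216, 135]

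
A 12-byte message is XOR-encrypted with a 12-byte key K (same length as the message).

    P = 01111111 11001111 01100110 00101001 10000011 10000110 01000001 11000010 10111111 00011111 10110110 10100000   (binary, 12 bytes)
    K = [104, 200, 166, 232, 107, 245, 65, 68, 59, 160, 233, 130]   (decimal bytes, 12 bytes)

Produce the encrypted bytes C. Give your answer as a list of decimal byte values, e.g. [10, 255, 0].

XOR is its own inverse, so applying the key byte-wise gives the result directly.
7f xor 68 = 17
cf xor c8 = 07
66 xor a6 = c0
29 xor e8 = c1
83 xor 6b = e8
86 xor f5 = 73
41 xor 41 = 00
c2 xor 44 = 86
bf xor 3b = 84
1f xor a0 = bf
b6 xor e9 = 5f
a0 xor 82 = 22

[23, 7, 192, 193, 232, 115, 0, 134, 132, 191, 95, 34]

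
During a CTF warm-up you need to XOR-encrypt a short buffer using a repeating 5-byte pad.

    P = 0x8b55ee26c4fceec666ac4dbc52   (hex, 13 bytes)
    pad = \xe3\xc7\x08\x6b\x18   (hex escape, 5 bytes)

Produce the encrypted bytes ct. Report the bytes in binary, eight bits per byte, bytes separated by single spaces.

The 5-byte key repeats, so the effective keystream is e3 c7 08 6b 18 e3 c7 08 6b 18 e3 c7 08.
byte 0: 8b XOR e3 = 68
byte 1: 55 XOR c7 = 92
byte 2: ee XOR 08 = e6
byte 3: 26 XOR 6b = 4d
byte 4: c4 XOR 18 = dc
byte 5: fc XOR e3 = 1f
byte 6: ee XOR c7 = 29
byte 7: c6 XOR 08 = ce
byte 8: 66 XOR 6b = 0d
byte 9: ac XOR 18 = b4
byte 10: 4d XOR e3 = ae
byte 11: bc XOR c7 = 7b
byte 12: 52 XOR 08 = 5a

01101000 10010010 11100110 01001101 11011100 00011111 00101001 11001110 00001101 10110100 10101110 01111011 01011010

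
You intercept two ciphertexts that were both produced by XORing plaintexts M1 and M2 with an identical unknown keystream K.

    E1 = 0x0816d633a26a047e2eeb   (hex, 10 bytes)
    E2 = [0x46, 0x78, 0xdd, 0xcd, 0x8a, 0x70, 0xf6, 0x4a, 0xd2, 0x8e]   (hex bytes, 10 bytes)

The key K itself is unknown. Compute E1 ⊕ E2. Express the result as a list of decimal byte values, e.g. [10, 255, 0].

[78, 110, 11, 254, 40, 26, 242, 52, 252, 101]

E1 ⊕ E2 = (M1 ⊕ K) ⊕ (M2 ⊕ K) = M1 ⊕ M2 — the shared key cancels under XOR.
byte 0: 08 XOR 46 = 4e
byte 1: 16 XOR 78 = 6e
byte 2: d6 XOR dd = 0b
byte 3: 33 XOR cd = fe
byte 4: a2 XOR 8a = 28
byte 5: 6a XOR 70 = 1a
byte 6: 04 XOR f6 = f2
byte 7: 7e XOR 4a = 34
byte 8: 2e XOR d2 = fc
byte 9: eb XOR 8e = 65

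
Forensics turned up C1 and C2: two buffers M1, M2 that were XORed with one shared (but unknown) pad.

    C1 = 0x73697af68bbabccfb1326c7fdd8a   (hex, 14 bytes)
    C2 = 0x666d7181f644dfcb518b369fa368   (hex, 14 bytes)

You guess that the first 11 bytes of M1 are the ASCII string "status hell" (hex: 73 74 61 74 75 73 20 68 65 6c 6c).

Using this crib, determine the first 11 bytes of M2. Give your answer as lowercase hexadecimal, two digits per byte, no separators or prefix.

First, C1 ⊕ C2 = (M1 ⊕ K) ⊕ (M2 ⊕ K) = M1 ⊕ M2, so the key drops out. Then M2 = (M1 ⊕ M2) ⊕ M1 over the first 11 bytes.
byte 0: (73 ^ 66) ^ 73 = 15 ^ 73 = 66
byte 1: (69 ^ 6d) ^ 74 = 04 ^ 74 = 70
byte 2: (7a ^ 71) ^ 61 = 0b ^ 61 = 6a
byte 3: (f6 ^ 81) ^ 74 = 77 ^ 74 = 03
byte 4: (8b ^ f6) ^ 75 = 7d ^ 75 = 08
byte 5: (ba ^ 44) ^ 73 = fe ^ 73 = 8d
byte 6: (bc ^ df) ^ 20 = 63 ^ 20 = 43
byte 7: (cf ^ cb) ^ 68 = 04 ^ 68 = 6c
byte 8: (b1 ^ 51) ^ 65 = e0 ^ 65 = 85
byte 9: (32 ^ 8b) ^ 6c = b9 ^ 6c = d5
byte 10: (6c ^ 36) ^ 6c = 5a ^ 6c = 36

66706a03088d436c85d536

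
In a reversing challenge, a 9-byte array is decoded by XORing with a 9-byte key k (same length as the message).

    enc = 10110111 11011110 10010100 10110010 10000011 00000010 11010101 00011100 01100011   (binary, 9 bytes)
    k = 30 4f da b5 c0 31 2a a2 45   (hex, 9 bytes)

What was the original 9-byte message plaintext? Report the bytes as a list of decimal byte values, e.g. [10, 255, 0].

XOR is its own inverse, so applying the key byte-wise gives the result directly.
183 XOR  48 = 135
222 XOR  79 = 145
148 XOR 218 =  78
178 XOR 181 =   7
131 XOR 192 =  67
  2 XOR  49 =  51
213 XOR  42 = 255
 28 XOR 162 = 190
 99 XOR  69 =  38

[135, 145, 78, 7, 67, 51, 255, 190, 38]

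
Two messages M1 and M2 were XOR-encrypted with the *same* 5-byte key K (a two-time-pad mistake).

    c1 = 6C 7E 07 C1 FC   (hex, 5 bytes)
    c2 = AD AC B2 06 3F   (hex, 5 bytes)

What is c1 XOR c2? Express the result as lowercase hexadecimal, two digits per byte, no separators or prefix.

c1d2b5c7c3

c1 ⊕ c2 = (M1 ⊕ K) ⊕ (M2 ⊕ K) = M1 ⊕ M2 — the shared key cancels under XOR.
6c ⊕ ad = c1
7e ⊕ ac = d2
07 ⊕ b2 = b5
c1 ⊕ 06 = c7
fc ⊕ 3f = c3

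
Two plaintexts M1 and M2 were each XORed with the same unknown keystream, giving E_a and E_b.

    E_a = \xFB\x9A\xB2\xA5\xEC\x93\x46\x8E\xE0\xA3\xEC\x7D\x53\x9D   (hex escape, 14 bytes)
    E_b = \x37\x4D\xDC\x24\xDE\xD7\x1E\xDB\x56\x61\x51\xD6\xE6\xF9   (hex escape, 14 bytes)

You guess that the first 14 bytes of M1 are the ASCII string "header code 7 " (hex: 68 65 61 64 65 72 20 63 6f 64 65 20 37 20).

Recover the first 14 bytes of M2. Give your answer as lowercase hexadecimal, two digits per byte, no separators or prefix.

First, E_a ⊕ E_b = (M1 ⊕ K) ⊕ (M2 ⊕ K) = M1 ⊕ M2, so the key drops out. Then M2 = (M1 ⊕ M2) ⊕ M1 over the first 14 bytes.
byte 0: (fb xor 37) xor 68 = cc xor 68 = a4
byte 1: (9a xor 4d) xor 65 = d7 xor 65 = b2
byte 2: (b2 xor dc) xor 61 = 6e xor 61 = 0f
byte 3: (a5 xor 24) xor 64 = 81 xor 64 = e5
byte 4: (ec xor de) xor 65 = 32 xor 65 = 57
byte 5: (93 xor d7) xor 72 = 44 xor 72 = 36
byte 6: (46 xor 1e) xor 20 = 58 xor 20 = 78
byte 7: (8e xor db) xor 63 = 55 xor 63 = 36
byte 8: (e0 xor 56) xor 6f = b6 xor 6f = d9
byte 9: (a3 xor 61) xor 64 = c2 xor 64 = a6
byte 10: (ec xor 51) xor 65 = bd xor 65 = d8
byte 11: (7d xor d6) xor 20 = ab xor 20 = 8b
byte 12: (53 xor e6) xor 37 = b5 xor 37 = 82
byte 13: (9d xor f9) xor 20 = 64 xor 20 = 44

a4b20fe557367836d9a6d88b8244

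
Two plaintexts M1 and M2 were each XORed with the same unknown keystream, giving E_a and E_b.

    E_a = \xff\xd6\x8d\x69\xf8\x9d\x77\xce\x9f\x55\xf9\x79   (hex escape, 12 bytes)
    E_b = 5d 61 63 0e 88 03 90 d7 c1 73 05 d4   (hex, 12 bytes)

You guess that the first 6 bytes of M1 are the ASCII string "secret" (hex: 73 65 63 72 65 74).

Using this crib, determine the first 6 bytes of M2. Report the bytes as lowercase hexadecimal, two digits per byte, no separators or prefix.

First, E_a ⊕ E_b = (M1 ⊕ K) ⊕ (M2 ⊕ K) = M1 ⊕ M2, so the key drops out. Then M2 = (M1 ⊕ M2) ⊕ M1 over the first 6 bytes.
byte 0: (ff ⊕ 5d) ⊕ 73 = a2 ⊕ 73 = d1
byte 1: (d6 ⊕ 61) ⊕ 65 = b7 ⊕ 65 = d2
byte 2: (8d ⊕ 63) ⊕ 63 = ee ⊕ 63 = 8d
byte 3: (69 ⊕ 0e) ⊕ 72 = 67 ⊕ 72 = 15
byte 4: (f8 ⊕ 88) ⊕ 65 = 70 ⊕ 65 = 15
byte 5: (9d ⊕ 03) ⊕ 74 = 9e ⊕ 74 = ea

d1d28d1515ea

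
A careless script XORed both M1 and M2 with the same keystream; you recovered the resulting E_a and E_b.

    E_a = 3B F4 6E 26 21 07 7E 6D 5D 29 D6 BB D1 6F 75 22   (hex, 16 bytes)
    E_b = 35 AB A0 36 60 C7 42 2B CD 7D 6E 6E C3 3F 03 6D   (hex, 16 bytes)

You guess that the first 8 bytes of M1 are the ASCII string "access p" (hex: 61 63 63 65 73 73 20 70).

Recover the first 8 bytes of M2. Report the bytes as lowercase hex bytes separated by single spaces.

6f 3c ad 75 32 b3 1c 36

First, E_a ⊕ E_b = (M1 ⊕ K) ⊕ (M2 ⊕ K) = M1 ⊕ M2, so the key drops out. Then M2 = (M1 ⊕ M2) ⊕ M1 over the first 8 bytes.
byte 0: (3b xor 35) xor 61 = 0e xor 61 = 6f
byte 1: (f4 xor ab) xor 63 = 5f xor 63 = 3c
byte 2: (6e xor a0) xor 63 = ce xor 63 = ad
byte 3: (26 xor 36) xor 65 = 10 xor 65 = 75
byte 4: (21 xor 60) xor 73 = 41 xor 73 = 32
byte 5: (07 xor c7) xor 73 = c0 xor 73 = b3
byte 6: (7e xor 42) xor 20 = 3c xor 20 = 1c
byte 7: (6d xor 2b) xor 70 = 46 xor 70 = 36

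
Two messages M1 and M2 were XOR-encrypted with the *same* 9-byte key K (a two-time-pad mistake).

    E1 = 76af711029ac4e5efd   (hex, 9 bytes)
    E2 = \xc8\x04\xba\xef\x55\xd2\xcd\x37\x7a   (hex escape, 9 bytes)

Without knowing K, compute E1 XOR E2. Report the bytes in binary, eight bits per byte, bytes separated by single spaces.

10111110 10101011 11001011 11111111 01111100 01111110 10000011 01101001 10000111

E1 ⊕ E2 = (M1 ⊕ K) ⊕ (M2 ⊕ K) = M1 ⊕ M2 — the shared key cancels under XOR.
76 ^ c8 = be
af ^ 04 = ab
71 ^ ba = cb
10 ^ ef = ff
29 ^ 55 = 7c
ac ^ d2 = 7e
4e ^ cd = 83
5e ^ 37 = 69
fd ^ 7a = 87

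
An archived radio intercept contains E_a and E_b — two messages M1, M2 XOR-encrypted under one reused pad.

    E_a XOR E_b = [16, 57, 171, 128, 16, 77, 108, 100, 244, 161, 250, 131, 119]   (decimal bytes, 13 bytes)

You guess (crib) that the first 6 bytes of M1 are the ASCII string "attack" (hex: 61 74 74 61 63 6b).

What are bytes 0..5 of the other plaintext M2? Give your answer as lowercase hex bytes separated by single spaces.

Since E_a ⊕ E_b = M1 ⊕ M2, XORing with the guessed M1 bytes yields the corresponding M2 bytes: M2 = (E_a ⊕ E_b) ⊕ M1.
10 XOR 61 = 71
39 XOR 74 = 4d
ab XOR 74 = df
80 XOR 61 = e1
10 XOR 63 = 73
4d XOR 6b = 26

71 4d df e1 73 26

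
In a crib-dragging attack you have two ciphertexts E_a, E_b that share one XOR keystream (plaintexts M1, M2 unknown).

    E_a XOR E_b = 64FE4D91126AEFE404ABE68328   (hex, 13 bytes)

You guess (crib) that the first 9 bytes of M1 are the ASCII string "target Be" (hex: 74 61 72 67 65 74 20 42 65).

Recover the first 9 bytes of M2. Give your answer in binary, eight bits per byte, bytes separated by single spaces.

00010000 10011111 00111111 11110110 01110111 00011110 11001111 10100110 01100001

Since E_a ⊕ E_b = M1 ⊕ M2, XORing with the guessed M1 bytes yields the corresponding M2 bytes: M2 = (E_a ⊕ E_b) ⊕ M1.
64 XOR 74 = 10
fe XOR 61 = 9f
4d XOR 72 = 3f
91 XOR 67 = f6
12 XOR 65 = 77
6a XOR 74 = 1e
ef XOR 20 = cf
e4 XOR 42 = a6
04 XOR 65 = 61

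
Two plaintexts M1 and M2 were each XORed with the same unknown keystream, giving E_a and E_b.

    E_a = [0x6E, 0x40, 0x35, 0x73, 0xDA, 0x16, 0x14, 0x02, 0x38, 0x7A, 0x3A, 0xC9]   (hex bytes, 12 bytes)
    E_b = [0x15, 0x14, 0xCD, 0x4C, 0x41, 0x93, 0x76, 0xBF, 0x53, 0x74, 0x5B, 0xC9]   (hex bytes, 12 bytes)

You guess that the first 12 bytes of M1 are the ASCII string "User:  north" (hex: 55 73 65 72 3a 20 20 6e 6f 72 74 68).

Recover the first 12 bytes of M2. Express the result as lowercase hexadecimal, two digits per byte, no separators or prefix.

First, E_a ⊕ E_b = (M1 ⊕ K) ⊕ (M2 ⊕ K) = M1 ⊕ M2, so the key drops out. Then M2 = (M1 ⊕ M2) ⊕ M1 over the first 12 bytes.
byte 0: (6e xor 15) xor 55 = 7b xor 55 = 2e
byte 1: (40 xor 14) xor 73 = 54 xor 73 = 27
byte 2: (35 xor cd) xor 65 = f8 xor 65 = 9d
byte 3: (73 xor 4c) xor 72 = 3f xor 72 = 4d
byte 4: (da xor 41) xor 3a = 9b xor 3a = a1
byte 5: (16 xor 93) xor 20 = 85 xor 20 = a5
byte 6: (14 xor 76) xor 20 = 62 xor 20 = 42
byte 7: (02 xor bf) xor 6e = bd xor 6e = d3
byte 8: (38 xor 53) xor 6f = 6b xor 6f = 04
byte 9: (7a xor 74) xor 72 = 0e xor 72 = 7c
byte 10: (3a xor 5b) xor 74 = 61 xor 74 = 15
byte 11: (c9 xor c9) xor 68 = 00 xor 68 = 68

2e279d4da1a542d3047c1568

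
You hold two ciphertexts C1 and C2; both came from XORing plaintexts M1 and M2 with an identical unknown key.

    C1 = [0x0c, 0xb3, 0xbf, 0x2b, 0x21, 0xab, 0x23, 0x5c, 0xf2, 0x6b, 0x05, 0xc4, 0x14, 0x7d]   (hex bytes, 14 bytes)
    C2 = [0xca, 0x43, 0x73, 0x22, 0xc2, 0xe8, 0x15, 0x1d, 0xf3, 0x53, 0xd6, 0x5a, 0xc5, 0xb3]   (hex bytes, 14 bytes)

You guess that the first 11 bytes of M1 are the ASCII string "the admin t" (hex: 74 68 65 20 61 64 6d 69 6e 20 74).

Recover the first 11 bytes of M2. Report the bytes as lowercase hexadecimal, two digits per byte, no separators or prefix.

b298a92982275b286f18a7

First, C1 ⊕ C2 = (M1 ⊕ K) ⊕ (M2 ⊕ K) = M1 ⊕ M2, so the key drops out. Then M2 = (M1 ⊕ M2) ⊕ M1 over the first 11 bytes.
byte 0: (0c ^ ca) ^ 74 = c6 ^ 74 = b2
byte 1: (b3 ^ 43) ^ 68 = f0 ^ 68 = 98
byte 2: (bf ^ 73) ^ 65 = cc ^ 65 = a9
byte 3: (2b ^ 22) ^ 20 = 09 ^ 20 = 29
byte 4: (21 ^ c2) ^ 61 = e3 ^ 61 = 82
byte 5: (ab ^ e8) ^ 64 = 43 ^ 64 = 27
byte 6: (23 ^ 15) ^ 6d = 36 ^ 6d = 5b
byte 7: (5c ^ 1d) ^ 69 = 41 ^ 69 = 28
byte 8: (f2 ^ f3) ^ 6e = 01 ^ 6e = 6f
byte 9: (6b ^ 53) ^ 20 = 38 ^ 20 = 18
byte 10: (05 ^ d6) ^ 74 = d3 ^ 74 = a7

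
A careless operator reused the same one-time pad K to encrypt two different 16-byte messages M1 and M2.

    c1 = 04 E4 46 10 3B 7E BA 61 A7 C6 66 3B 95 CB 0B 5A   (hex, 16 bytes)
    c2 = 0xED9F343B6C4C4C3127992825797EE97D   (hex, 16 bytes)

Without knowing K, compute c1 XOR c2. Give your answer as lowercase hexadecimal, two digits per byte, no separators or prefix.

e97b722b5732f650805f4e1eecb5e227

c1 ⊕ c2 = (M1 ⊕ K) ⊕ (M2 ⊕ K) = M1 ⊕ M2 — the shared key cancels under XOR.
byte 0:   4 xor 237 = 233
byte 1: 228 xor 159 = 123
byte 2:  70 xor  52 = 114
byte 3:  16 xor  59 =  43
byte 4:  59 xor 108 =  87
byte 5: 126 xor  76 =  50
byte 6: 186 xor  76 = 246
byte 7:  97 xor  49 =  80
byte 8: 167 xor  39 = 128
byte 9: 198 xor 153 =  95
byte 10: 102 xor  40 =  78
byte 11:  59 xor  37 =  30
byte 12: 149 xor 121 = 236
byte 13: 203 xor 126 = 181
byte 14:  11 xor 233 = 226
byte 15:  90 xor 125 =  39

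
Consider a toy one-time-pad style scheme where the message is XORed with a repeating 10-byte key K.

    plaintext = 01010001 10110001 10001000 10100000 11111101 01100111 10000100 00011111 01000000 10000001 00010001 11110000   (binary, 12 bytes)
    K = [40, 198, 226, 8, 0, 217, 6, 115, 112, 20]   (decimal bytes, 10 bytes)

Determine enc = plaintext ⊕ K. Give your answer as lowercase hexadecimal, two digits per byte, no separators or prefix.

79776aa8fdbe826c30953936

The 10-byte key repeats, so the effective keystream is 28 c6 e2 08 00 d9 06 73 70 14 28 c6.
byte 0: 51 ^ 28 = 79
byte 1: b1 ^ c6 = 77
byte 2: 88 ^ e2 = 6a
byte 3: a0 ^ 08 = a8
byte 4: fd ^ 00 = fd
byte 5: 67 ^ d9 = be
byte 6: 84 ^ 06 = 82
byte 7: 1f ^ 73 = 6c
byte 8: 40 ^ 70 = 30
byte 9: 81 ^ 14 = 95
byte 10: 11 ^ 28 = 39
byte 11: f0 ^ c6 = 36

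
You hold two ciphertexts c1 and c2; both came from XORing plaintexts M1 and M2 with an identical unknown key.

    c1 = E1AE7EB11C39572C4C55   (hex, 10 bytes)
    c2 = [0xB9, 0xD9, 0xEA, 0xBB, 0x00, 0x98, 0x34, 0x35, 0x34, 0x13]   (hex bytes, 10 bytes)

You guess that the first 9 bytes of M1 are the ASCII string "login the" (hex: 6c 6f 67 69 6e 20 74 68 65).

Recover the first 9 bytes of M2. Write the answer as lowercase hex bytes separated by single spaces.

34 18 f3 63 72 81 17 71 1d

First, c1 ⊕ c2 = (M1 ⊕ K) ⊕ (M2 ⊕ K) = M1 ⊕ M2, so the key drops out. Then M2 = (M1 ⊕ M2) ⊕ M1 over the first 9 bytes.
byte 0: (e1 ^ b9) ^ 6c = 58 ^ 6c = 34
byte 1: (ae ^ d9) ^ 6f = 77 ^ 6f = 18
byte 2: (7e ^ ea) ^ 67 = 94 ^ 67 = f3
byte 3: (b1 ^ bb) ^ 69 = 0a ^ 69 = 63
byte 4: (1c ^ 00) ^ 6e = 1c ^ 6e = 72
byte 5: (39 ^ 98) ^ 20 = a1 ^ 20 = 81
byte 6: (57 ^ 34) ^ 74 = 63 ^ 74 = 17
byte 7: (2c ^ 35) ^ 68 = 19 ^ 68 = 71
byte 8: (4c ^ 34) ^ 65 = 78 ^ 65 = 1d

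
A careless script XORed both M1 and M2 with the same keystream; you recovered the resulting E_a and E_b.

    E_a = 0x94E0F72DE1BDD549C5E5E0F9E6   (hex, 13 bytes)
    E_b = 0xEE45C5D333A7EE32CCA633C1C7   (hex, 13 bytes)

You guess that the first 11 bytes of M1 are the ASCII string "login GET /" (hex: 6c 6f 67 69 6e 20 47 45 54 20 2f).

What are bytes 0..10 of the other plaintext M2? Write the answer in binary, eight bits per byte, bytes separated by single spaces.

00010110 11001010 01010101 10010111 10111100 00111010 01111100 00111110 01011101 01100011 11111100

First, E_a ⊕ E_b = (M1 ⊕ K) ⊕ (M2 ⊕ K) = M1 ⊕ M2, so the key drops out. Then M2 = (M1 ⊕ M2) ⊕ M1 over the first 11 bytes.
byte 0: (94 ⊕ ee) ⊕ 6c = 7a ⊕ 6c = 16
byte 1: (e0 ⊕ 45) ⊕ 6f = a5 ⊕ 6f = ca
byte 2: (f7 ⊕ c5) ⊕ 67 = 32 ⊕ 67 = 55
byte 3: (2d ⊕ d3) ⊕ 69 = fe ⊕ 69 = 97
byte 4: (e1 ⊕ 33) ⊕ 6e = d2 ⊕ 6e = bc
byte 5: (bd ⊕ a7) ⊕ 20 = 1a ⊕ 20 = 3a
byte 6: (d5 ⊕ ee) ⊕ 47 = 3b ⊕ 47 = 7c
byte 7: (49 ⊕ 32) ⊕ 45 = 7b ⊕ 45 = 3e
byte 8: (c5 ⊕ cc) ⊕ 54 = 09 ⊕ 54 = 5d
byte 9: (e5 ⊕ a6) ⊕ 20 = 43 ⊕ 20 = 63
byte 10: (e0 ⊕ 33) ⊕ 2f = d3 ⊕ 2f = fc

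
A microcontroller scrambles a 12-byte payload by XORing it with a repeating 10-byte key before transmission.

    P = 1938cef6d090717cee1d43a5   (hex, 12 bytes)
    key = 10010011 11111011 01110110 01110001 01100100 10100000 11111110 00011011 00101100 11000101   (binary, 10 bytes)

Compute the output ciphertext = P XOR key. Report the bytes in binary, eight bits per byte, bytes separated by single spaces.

10001010 11000011 10111000 10000111 10110100 00110000 10001111 01100111 11000010 11011000 11010000 01011110

The 10-byte key repeats, so the effective keystream is 93 fb 76 71 64 a0 fe 1b 2c c5 93 fb.
byte 0: 19 xor 93 = 8a
byte 1: 38 xor fb = c3
byte 2: ce xor 76 = b8
byte 3: f6 xor 71 = 87
byte 4: d0 xor 64 = b4
byte 5: 90 xor a0 = 30
byte 6: 71 xor fe = 8f
byte 7: 7c xor 1b = 67
byte 8: ee xor 2c = c2
byte 9: 1d xor c5 = d8
byte 10: 43 xor 93 = d0
byte 11: a5 xor fb = 5e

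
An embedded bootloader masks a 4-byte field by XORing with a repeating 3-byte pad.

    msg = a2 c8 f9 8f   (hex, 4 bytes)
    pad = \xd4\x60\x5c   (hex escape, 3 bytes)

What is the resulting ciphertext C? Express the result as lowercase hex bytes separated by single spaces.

The 3-byte key repeats, so the effective keystream is d4 60 5c d4.
byte 0: a2 ^ d4 = 76
byte 1: c8 ^ 60 = a8
byte 2: f9 ^ 5c = a5
byte 3: 8f ^ d4 = 5b

76 a8 a5 5b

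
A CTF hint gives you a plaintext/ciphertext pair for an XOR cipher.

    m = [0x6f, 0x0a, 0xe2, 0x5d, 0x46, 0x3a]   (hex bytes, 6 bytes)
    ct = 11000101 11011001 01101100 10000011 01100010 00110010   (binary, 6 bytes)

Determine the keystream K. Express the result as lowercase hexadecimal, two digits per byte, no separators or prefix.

aad38ede2408

Since ct = m ⊕ K, XORing both sides with m gives K = m ⊕ ct.
111 ⊕ 197 = 170
 10 ⊕ 217 = 211
226 ⊕ 108 = 142
 93 ⊕ 131 = 222
 70 ⊕  98 =  36
 58 ⊕  50 =   8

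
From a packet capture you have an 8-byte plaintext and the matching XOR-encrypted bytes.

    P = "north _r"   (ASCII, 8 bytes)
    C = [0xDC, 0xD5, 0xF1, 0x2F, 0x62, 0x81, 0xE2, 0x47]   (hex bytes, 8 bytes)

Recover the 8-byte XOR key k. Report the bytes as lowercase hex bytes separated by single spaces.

b2 ba 83 5b 0a a1 bd 35

Since C = P ⊕ k, XORing both sides with P gives k = P ⊕ C.
01101110 xor 11011100 = 10110010
01101111 xor 11010101 = 10111010
01110010 xor 11110001 = 10000011
01110100 xor 00101111 = 01011011
01101000 xor 01100010 = 00001010
00100000 xor 10000001 = 10100001
01011111 xor 11100010 = 10111101
01110010 xor 01000111 = 00110101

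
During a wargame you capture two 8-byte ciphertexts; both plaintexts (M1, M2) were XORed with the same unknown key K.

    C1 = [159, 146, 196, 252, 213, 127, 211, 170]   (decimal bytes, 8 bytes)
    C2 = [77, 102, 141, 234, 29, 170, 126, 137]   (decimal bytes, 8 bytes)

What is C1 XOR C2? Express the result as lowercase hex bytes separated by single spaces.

d2 f4 49 16 c8 d5 ad 23

C1 ⊕ C2 = (M1 ⊕ K) ⊕ (M2 ⊕ K) = M1 ⊕ M2 — the shared key cancels under XOR.
9f ⊕ 4d = d2
92 ⊕ 66 = f4
c4 ⊕ 8d = 49
fc ⊕ ea = 16
d5 ⊕ 1d = c8
7f ⊕ aa = d5
d3 ⊕ 7e = ad
aa ⊕ 89 = 23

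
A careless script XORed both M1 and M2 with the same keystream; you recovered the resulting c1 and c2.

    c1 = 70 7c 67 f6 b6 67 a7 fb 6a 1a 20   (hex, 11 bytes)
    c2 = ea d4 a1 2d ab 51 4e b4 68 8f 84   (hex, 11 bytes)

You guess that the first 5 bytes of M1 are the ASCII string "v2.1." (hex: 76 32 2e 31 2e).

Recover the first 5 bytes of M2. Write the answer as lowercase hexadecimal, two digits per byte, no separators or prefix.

ec9ae8ea33

First, c1 ⊕ c2 = (M1 ⊕ K) ⊕ (M2 ⊕ K) = M1 ⊕ M2, so the key drops out. Then M2 = (M1 ⊕ M2) ⊕ M1 over the first 5 bytes.
byte 0: (70 xor ea) xor 76 = 9a xor 76 = ec
byte 1: (7c xor d4) xor 32 = a8 xor 32 = 9a
byte 2: (67 xor a1) xor 2e = c6 xor 2e = e8
byte 3: (f6 xor 2d) xor 31 = db xor 31 = ea
byte 4: (b6 xor ab) xor 2e = 1d xor 2e = 33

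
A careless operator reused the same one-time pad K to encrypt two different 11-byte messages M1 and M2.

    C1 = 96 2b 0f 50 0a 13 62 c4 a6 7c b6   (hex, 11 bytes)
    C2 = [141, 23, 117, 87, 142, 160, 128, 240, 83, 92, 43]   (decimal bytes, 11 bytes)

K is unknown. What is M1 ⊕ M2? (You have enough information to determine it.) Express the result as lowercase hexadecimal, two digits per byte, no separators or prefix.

1b3c7a0784b3e234f5209d

C1 ⊕ C2 = (M1 ⊕ K) ⊕ (M2 ⊕ K) = M1 ⊕ M2 — the shared key cancels under XOR.
byte 0: 150 ⊕ 141 =  27
byte 1:  43 ⊕  23 =  60
byte 2:  15 ⊕ 117 = 122
byte 3:  80 ⊕  87 =   7
byte 4:  10 ⊕ 142 = 132
byte 5:  19 ⊕ 160 = 179
byte 6:  98 ⊕ 128 = 226
byte 7: 196 ⊕ 240 =  52
byte 8: 166 ⊕  83 = 245
byte 9: 124 ⊕  92 =  32
byte 10: 182 ⊕  43 = 157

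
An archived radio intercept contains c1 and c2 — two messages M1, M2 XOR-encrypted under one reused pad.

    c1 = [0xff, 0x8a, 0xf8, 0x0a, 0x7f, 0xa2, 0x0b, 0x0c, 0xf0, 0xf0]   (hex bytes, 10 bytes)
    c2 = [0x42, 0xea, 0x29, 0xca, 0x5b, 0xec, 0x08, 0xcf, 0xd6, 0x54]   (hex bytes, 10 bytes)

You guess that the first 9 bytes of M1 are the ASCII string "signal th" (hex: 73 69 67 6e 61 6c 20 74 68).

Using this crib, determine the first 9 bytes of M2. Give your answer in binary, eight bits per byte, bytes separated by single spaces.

11001110 00001001 10110110 10101110 01000101 00100010 00100011 10110111 01001110

First, c1 ⊕ c2 = (M1 ⊕ K) ⊕ (M2 ⊕ K) = M1 ⊕ M2, so the key drops out. Then M2 = (M1 ⊕ M2) ⊕ M1 over the first 9 bytes.
byte 0: (ff xor 42) xor 73 = bd xor 73 = ce
byte 1: (8a xor ea) xor 69 = 60 xor 69 = 09
byte 2: (f8 xor 29) xor 67 = d1 xor 67 = b6
byte 3: (0a xor ca) xor 6e = c0 xor 6e = ae
byte 4: (7f xor 5b) xor 61 = 24 xor 61 = 45
byte 5: (a2 xor ec) xor 6c = 4e xor 6c = 22
byte 6: (0b xor 08) xor 20 = 03 xor 20 = 23
byte 7: (0c xor cf) xor 74 = c3 xor 74 = b7
byte 8: (f0 xor d6) xor 68 = 26 xor 68 = 4e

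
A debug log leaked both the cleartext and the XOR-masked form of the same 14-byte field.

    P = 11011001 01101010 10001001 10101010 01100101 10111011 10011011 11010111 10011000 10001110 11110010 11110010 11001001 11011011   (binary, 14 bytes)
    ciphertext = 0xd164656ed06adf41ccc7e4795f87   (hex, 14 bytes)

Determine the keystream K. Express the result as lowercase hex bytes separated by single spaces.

Since ciphertext = P ⊕ K, XORing both sides with P gives K = P ⊕ ciphertext.
byte 0: d9 xor d1 = 08
byte 1: 6a xor 64 = 0e
byte 2: 89 xor 65 = ec
byte 3: aa xor 6e = c4
byte 4: 65 xor d0 = b5
byte 5: bb xor 6a = d1
byte 6: 9b xor df = 44
byte 7: d7 xor 41 = 96
byte 8: 98 xor cc = 54
byte 9: 8e xor c7 = 49
byte 10: f2 xor e4 = 16
byte 11: f2 xor 79 = 8b
byte 12: c9 xor 5f = 96
byte 13: db xor 87 = 5c

08 0e ec c4 b5 d1 44 96 54 49 16 8b 96 5c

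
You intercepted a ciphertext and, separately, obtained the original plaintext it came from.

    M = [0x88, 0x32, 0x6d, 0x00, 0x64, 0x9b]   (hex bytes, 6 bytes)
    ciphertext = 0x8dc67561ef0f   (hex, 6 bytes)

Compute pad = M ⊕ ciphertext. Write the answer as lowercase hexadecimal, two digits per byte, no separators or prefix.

05f418618b94

Since ciphertext = M ⊕ pad, XORing both sides with M gives pad = M ⊕ ciphertext.
byte 0: 136 XOR 141 =   5
byte 1:  50 XOR 198 = 244
byte 2: 109 XOR 117 =  24
byte 3:   0 XOR  97 =  97
byte 4: 100 XOR 239 = 139
byte 5: 155 XOR  15 = 148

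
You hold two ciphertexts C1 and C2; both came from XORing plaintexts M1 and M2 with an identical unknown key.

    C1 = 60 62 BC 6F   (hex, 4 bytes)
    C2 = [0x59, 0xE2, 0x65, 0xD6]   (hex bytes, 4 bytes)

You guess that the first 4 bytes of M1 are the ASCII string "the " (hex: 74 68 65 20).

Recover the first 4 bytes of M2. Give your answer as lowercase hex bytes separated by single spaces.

4d e8 bc 99

First, C1 ⊕ C2 = (M1 ⊕ K) ⊕ (M2 ⊕ K) = M1 ⊕ M2, so the key drops out. Then M2 = (M1 ⊕ M2) ⊕ M1 over the first 4 bytes.
byte 0: (60 ^ 59) ^ 74 = 39 ^ 74 = 4d
byte 1: (62 ^ e2) ^ 68 = 80 ^ 68 = e8
byte 2: (bc ^ 65) ^ 65 = d9 ^ 65 = bc
byte 3: (6f ^ d6) ^ 20 = b9 ^ 20 = 99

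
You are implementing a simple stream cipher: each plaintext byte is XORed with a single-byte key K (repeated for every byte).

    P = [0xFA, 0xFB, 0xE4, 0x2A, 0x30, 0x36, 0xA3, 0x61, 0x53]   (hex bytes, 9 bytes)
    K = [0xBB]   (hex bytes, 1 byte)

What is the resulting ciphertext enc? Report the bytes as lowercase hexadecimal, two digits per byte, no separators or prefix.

The 1-byte key repeats, so the effective keystream is bb bb bb bb bb bb bb bb bb.
byte 0: fa ⊕ bb = 41
byte 1: fb ⊕ bb = 40
byte 2: e4 ⊕ bb = 5f
byte 3: 2a ⊕ bb = 91
byte 4: 30 ⊕ bb = 8b
byte 5: 36 ⊕ bb = 8d
byte 6: a3 ⊕ bb = 18
byte 7: 61 ⊕ bb = da
byte 8: 53 ⊕ bb = e8

41405f918b8d18dae8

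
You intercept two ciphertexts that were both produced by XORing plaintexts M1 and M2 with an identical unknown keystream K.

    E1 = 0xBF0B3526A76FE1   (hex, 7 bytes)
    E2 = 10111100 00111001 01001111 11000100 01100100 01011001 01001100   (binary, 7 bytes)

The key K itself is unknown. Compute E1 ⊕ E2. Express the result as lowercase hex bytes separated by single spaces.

E1 ⊕ E2 = (M1 ⊕ K) ⊕ (M2 ⊕ K) = M1 ⊕ M2 — the shared key cancels under XOR.
bf XOR bc = 03
0b XOR 39 = 32
35 XOR 4f = 7a
26 XOR c4 = e2
a7 XOR 64 = c3
6f XOR 59 = 36
e1 XOR 4c = ad

03 32 7a e2 c3 36 ad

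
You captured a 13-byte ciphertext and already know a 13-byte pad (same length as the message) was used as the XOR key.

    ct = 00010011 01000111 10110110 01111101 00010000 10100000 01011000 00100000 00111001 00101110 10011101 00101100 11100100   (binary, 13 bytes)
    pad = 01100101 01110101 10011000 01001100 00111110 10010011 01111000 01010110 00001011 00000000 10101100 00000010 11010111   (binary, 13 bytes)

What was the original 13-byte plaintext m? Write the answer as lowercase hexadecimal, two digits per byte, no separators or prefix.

XOR is its own inverse, so applying the key byte-wise gives the result directly.
13 ^ 65 = 76
47 ^ 75 = 32
b6 ^ 98 = 2e
7d ^ 4c = 31
10 ^ 3e = 2e
a0 ^ 93 = 33
58 ^ 78 = 20
20 ^ 56 = 76
39 ^ 0b = 32
2e ^ 00 = 2e
9d ^ ac = 31
2c ^ 02 = 2e
e4 ^ d7 = 33

76322e312e332076322e312e33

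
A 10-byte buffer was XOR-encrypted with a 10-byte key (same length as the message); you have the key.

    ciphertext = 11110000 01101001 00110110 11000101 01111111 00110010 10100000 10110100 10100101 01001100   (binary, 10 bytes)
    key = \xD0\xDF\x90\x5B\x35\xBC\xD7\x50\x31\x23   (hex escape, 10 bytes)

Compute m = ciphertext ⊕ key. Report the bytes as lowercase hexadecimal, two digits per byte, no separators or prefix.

20b6a69e4a8e77e4946f

f0 ⊕ d0 = 20
69 ⊕ df = b6
36 ⊕ 90 = a6
c5 ⊕ 5b = 9e
7f ⊕ 35 = 4a
32 ⊕ bc = 8e
a0 ⊕ d7 = 77
b4 ⊕ 50 = e4
a5 ⊕ 31 = 94
4c ⊕ 23 = 6f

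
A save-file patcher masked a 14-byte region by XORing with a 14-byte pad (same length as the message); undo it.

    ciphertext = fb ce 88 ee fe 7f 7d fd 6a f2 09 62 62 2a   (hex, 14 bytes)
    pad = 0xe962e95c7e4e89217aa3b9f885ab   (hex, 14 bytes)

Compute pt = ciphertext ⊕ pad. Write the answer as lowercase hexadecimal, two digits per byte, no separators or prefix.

fb xor e9 = 12
ce xor 62 = ac
88 xor e9 = 61
ee xor 5c = b2
fe xor 7e = 80
7f xor 4e = 31
7d xor 89 = f4
fd xor 21 = dc
6a xor 7a = 10
f2 xor a3 = 51
09 xor b9 = b0
62 xor f8 = 9a
62 xor 85 = e7
2a xor ab = 81

12ac61b28031f4dc1051b09ae781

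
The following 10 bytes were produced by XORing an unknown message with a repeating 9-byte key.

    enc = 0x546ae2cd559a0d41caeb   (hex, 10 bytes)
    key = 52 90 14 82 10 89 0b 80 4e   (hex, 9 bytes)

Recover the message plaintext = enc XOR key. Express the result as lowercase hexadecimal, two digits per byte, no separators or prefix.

06faf64f451306c184b9

The 9-byte key repeats, so the effective keystream is 52 90 14 82 10 89 0b 80 4e 52.
byte 0:  84 ^  82 =   6
byte 1: 106 ^ 144 = 250
byte 2: 226 ^  20 = 246
byte 3: 205 ^ 130 =  79
byte 4:  85 ^  16 =  69
byte 5: 154 ^ 137 =  19
byte 6:  13 ^  11 =   6
byte 7:  65 ^ 128 = 193
byte 8: 202 ^  78 = 132
byte 9: 235 ^  82 = 185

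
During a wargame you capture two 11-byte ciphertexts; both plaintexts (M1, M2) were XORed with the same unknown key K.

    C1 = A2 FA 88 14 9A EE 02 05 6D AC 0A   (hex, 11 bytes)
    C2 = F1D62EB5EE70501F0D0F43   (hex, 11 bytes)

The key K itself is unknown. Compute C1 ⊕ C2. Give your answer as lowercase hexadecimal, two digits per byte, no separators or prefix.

C1 ⊕ C2 = (M1 ⊕ K) ⊕ (M2 ⊕ K) = M1 ⊕ M2 — the shared key cancels under XOR.
byte 0: a2 xor f1 = 53
byte 1: fa xor d6 = 2c
byte 2: 88 xor 2e = a6
byte 3: 14 xor b5 = a1
byte 4: 9a xor ee = 74
byte 5: ee xor 70 = 9e
byte 6: 02 xor 50 = 52
byte 7: 05 xor 1f = 1a
byte 8: 6d xor 0d = 60
byte 9: ac xor 0f = a3
byte 10: 0a xor 43 = 49

532ca6a1749e521a60a349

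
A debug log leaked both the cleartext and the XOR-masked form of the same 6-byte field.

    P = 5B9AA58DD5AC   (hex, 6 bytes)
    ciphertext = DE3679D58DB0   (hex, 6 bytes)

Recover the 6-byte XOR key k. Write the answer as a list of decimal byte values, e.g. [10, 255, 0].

[133, 172, 220, 88, 88, 28]

Since ciphertext = P ⊕ k, XORing both sides with P gives k = P ⊕ ciphertext.
01011011 ^ 11011110 = 10000101
10011010 ^ 00110110 = 10101100
10100101 ^ 01111001 = 11011100
10001101 ^ 11010101 = 01011000
11010101 ^ 10001101 = 01011000
10101100 ^ 10110000 = 00011100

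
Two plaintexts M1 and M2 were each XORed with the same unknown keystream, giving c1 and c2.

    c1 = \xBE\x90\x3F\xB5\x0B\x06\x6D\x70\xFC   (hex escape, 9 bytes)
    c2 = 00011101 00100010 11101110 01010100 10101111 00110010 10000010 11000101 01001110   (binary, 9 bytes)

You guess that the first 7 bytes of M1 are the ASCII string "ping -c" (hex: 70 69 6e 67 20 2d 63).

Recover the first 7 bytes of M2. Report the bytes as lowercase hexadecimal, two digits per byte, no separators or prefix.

First, c1 ⊕ c2 = (M1 ⊕ K) ⊕ (M2 ⊕ K) = M1 ⊕ M2, so the key drops out. Then M2 = (M1 ⊕ M2) ⊕ M1 over the first 7 bytes.
byte 0: (be XOR 1d) XOR 70 = a3 XOR 70 = d3
byte 1: (90 XOR 22) XOR 69 = b2 XOR 69 = db
byte 2: (3f XOR ee) XOR 6e = d1 XOR 6e = bf
byte 3: (b5 XOR 54) XOR 67 = e1 XOR 67 = 86
byte 4: (0b XOR af) XOR 20 = a4 XOR 20 = 84
byte 5: (06 XOR 32) XOR 2d = 34 XOR 2d = 19
byte 6: (6d XOR 82) XOR 63 = ef XOR 63 = 8c

d3dbbf8684198c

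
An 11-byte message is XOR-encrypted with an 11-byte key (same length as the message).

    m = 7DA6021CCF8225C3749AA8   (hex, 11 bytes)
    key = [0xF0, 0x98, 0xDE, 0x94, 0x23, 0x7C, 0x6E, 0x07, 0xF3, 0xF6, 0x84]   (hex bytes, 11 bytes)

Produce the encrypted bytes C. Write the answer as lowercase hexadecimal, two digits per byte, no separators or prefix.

7d ^ f0 = 8d
a6 ^ 98 = 3e
02 ^ de = dc
1c ^ 94 = 88
cf ^ 23 = ec
82 ^ 7c = fe
25 ^ 6e = 4b
c3 ^ 07 = c4
74 ^ f3 = 87
9a ^ f6 = 6c
a8 ^ 84 = 2c

8d3edc88ecfe4bc4876c2c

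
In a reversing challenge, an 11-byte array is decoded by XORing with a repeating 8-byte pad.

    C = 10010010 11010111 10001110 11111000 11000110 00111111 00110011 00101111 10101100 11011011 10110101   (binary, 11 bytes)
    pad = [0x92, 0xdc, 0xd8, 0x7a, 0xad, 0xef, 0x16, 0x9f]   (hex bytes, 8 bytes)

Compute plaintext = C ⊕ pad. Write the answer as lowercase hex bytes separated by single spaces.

00 0b 56 82 6b d0 25 b0 3e 07 6d

The 8-byte key repeats, so the effective keystream is 92 dc d8 7a ad ef 16 9f 92 dc d8.
byte 0: 10010010 ^ 10010010 = 00000000
byte 1: 11010111 ^ 11011100 = 00001011
byte 2: 10001110 ^ 11011000 = 01010110
byte 3: 11111000 ^ 01111010 = 10000010
byte 4: 11000110 ^ 10101101 = 01101011
byte 5: 00111111 ^ 11101111 = 11010000
byte 6: 00110011 ^ 00010110 = 00100101
byte 7: 00101111 ^ 10011111 = 10110000
byte 8: 10101100 ^ 10010010 = 00111110
byte 9: 11011011 ^ 11011100 = 00000111
byte 10: 10110101 ^ 11011000 = 01101101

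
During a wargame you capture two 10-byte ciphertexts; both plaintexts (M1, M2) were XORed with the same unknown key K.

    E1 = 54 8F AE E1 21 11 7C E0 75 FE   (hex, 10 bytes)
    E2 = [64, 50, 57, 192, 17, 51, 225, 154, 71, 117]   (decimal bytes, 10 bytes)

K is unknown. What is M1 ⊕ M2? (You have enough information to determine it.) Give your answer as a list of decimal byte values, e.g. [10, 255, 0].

[20, 189, 151, 33, 48, 34, 157, 122, 50, 139]

E1 ⊕ E2 = (M1 ⊕ K) ⊕ (M2 ⊕ K) = M1 ⊕ M2 — the shared key cancels under XOR.
54 XOR 40 = 14
8f XOR 32 = bd
ae XOR 39 = 97
e1 XOR c0 = 21
21 XOR 11 = 30
11 XOR 33 = 22
7c XOR e1 = 9d
e0 XOR 9a = 7a
75 XOR 47 = 32
fe XOR 75 = 8b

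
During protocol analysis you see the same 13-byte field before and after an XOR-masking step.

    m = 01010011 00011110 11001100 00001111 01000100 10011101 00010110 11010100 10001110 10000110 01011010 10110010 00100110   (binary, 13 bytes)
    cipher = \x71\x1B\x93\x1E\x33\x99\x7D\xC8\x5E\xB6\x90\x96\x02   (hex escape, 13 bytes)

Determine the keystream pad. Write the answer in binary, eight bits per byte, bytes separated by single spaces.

Since cipher = m ⊕ pad, XORing both sides with m gives pad = m ⊕ cipher.
53 XOR 71 = 22
1e XOR 1b = 05
cc XOR 93 = 5f
0f XOR 1e = 11
44 XOR 33 = 77
9d XOR 99 = 04
16 XOR 7d = 6b
d4 XOR c8 = 1c
8e XOR 5e = d0
86 XOR b6 = 30
5a XOR 90 = ca
b2 XOR 96 = 24
26 XOR 02 = 24

00100010 00000101 01011111 00010001 01110111 00000100 01101011 00011100 11010000 00110000 11001010 00100100 00100100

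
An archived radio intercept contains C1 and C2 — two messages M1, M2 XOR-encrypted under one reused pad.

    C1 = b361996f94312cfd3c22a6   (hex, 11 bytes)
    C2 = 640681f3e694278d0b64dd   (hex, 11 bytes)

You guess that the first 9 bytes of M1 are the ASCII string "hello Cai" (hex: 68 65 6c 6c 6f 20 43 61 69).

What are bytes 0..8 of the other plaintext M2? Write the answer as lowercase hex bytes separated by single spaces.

First, C1 ⊕ C2 = (M1 ⊕ K) ⊕ (M2 ⊕ K) = M1 ⊕ M2, so the key drops out. Then M2 = (M1 ⊕ M2) ⊕ M1 over the first 9 bytes.
byte 0: (b3 ⊕ 64) ⊕ 68 = d7 ⊕ 68 = bf
byte 1: (61 ⊕ 06) ⊕ 65 = 67 ⊕ 65 = 02
byte 2: (99 ⊕ 81) ⊕ 6c = 18 ⊕ 6c = 74
byte 3: (6f ⊕ f3) ⊕ 6c = 9c ⊕ 6c = f0
byte 4: (94 ⊕ e6) ⊕ 6f = 72 ⊕ 6f = 1d
byte 5: (31 ⊕ 94) ⊕ 20 = a5 ⊕ 20 = 85
byte 6: (2c ⊕ 27) ⊕ 43 = 0b ⊕ 43 = 48
byte 7: (fd ⊕ 8d) ⊕ 61 = 70 ⊕ 61 = 11
byte 8: (3c ⊕ 0b) ⊕ 69 = 37 ⊕ 69 = 5e

bf 02 74 f0 1d 85 48 11 5e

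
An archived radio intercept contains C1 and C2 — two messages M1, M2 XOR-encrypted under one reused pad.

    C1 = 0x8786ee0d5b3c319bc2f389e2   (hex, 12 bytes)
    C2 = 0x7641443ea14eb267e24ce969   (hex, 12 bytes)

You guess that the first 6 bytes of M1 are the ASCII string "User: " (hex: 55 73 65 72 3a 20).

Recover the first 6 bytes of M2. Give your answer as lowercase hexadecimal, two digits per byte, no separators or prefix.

First, C1 ⊕ C2 = (M1 ⊕ K) ⊕ (M2 ⊕ K) = M1 ⊕ M2, so the key drops out. Then M2 = (M1 ⊕ M2) ⊕ M1 over the first 6 bytes.
byte 0: (87 ^ 76) ^ 55 = f1 ^ 55 = a4
byte 1: (86 ^ 41) ^ 73 = c7 ^ 73 = b4
byte 2: (ee ^ 44) ^ 65 = aa ^ 65 = cf
byte 3: (0d ^ 3e) ^ 72 = 33 ^ 72 = 41
byte 4: (5b ^ a1) ^ 3a = fa ^ 3a = c0
byte 5: (3c ^ 4e) ^ 20 = 72 ^ 20 = 52

a4b4cf41c052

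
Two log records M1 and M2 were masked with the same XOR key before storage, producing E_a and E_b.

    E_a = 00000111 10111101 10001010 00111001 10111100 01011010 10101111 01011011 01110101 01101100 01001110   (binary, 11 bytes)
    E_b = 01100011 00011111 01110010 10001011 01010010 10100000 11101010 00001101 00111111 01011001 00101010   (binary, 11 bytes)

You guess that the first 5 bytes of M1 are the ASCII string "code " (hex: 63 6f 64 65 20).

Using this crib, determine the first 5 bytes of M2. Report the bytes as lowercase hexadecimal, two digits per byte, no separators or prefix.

07cd9cd7ce

First, E_a ⊕ E_b = (M1 ⊕ K) ⊕ (M2 ⊕ K) = M1 ⊕ M2, so the key drops out. Then M2 = (M1 ⊕ M2) ⊕ M1 over the first 5 bytes.
byte 0: (07 ⊕ 63) ⊕ 63 = 64 ⊕ 63 = 07
byte 1: (bd ⊕ 1f) ⊕ 6f = a2 ⊕ 6f = cd
byte 2: (8a ⊕ 72) ⊕ 64 = f8 ⊕ 64 = 9c
byte 3: (39 ⊕ 8b) ⊕ 65 = b2 ⊕ 65 = d7
byte 4: (bc ⊕ 52) ⊕ 20 = ee ⊕ 20 = ce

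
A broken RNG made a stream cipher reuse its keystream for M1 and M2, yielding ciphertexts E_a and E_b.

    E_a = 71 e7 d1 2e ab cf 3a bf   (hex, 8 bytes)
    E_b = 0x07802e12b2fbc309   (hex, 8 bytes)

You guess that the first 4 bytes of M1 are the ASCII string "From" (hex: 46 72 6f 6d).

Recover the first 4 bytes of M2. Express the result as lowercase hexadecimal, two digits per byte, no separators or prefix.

30159051

First, E_a ⊕ E_b = (M1 ⊕ K) ⊕ (M2 ⊕ K) = M1 ⊕ M2, so the key drops out. Then M2 = (M1 ⊕ M2) ⊕ M1 over the first 4 bytes.
byte 0: (71 xor 07) xor 46 = 76 xor 46 = 30
byte 1: (e7 xor 80) xor 72 = 67 xor 72 = 15
byte 2: (d1 xor 2e) xor 6f = ff xor 6f = 90
byte 3: (2e xor 12) xor 6d = 3c xor 6d = 51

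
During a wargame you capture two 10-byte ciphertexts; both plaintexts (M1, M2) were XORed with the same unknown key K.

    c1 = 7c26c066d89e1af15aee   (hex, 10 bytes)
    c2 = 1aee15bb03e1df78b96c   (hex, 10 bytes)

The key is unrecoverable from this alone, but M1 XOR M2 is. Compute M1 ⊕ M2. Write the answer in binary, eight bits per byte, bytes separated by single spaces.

c1 ⊕ c2 = (M1 ⊕ K) ⊕ (M2 ⊕ K) = M1 ⊕ M2 — the shared key cancels under XOR.
7c xor 1a = 66
26 xor ee = c8
c0 xor 15 = d5
66 xor bb = dd
d8 xor 03 = db
9e xor e1 = 7f
1a xor df = c5
f1 xor 78 = 89
5a xor b9 = e3
ee xor 6c = 82

01100110 11001000 11010101 11011101 11011011 01111111 11000101 10001001 11100011 10000010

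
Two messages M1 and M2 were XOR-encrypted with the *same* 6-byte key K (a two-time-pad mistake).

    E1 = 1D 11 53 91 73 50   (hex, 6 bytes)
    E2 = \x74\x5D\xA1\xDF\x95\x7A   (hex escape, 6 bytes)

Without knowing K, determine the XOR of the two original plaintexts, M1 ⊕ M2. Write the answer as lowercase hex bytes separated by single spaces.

69 4c f2 4e e6 2a

E1 ⊕ E2 = (M1 ⊕ K) ⊕ (M2 ⊕ K) = M1 ⊕ M2 — the shared key cancels under XOR.
byte 0: 1d ^ 74 = 69
byte 1: 11 ^ 5d = 4c
byte 2: 53 ^ a1 = f2
byte 3: 91 ^ df = 4e
byte 4: 73 ^ 95 = e6
byte 5: 50 ^ 7a = 2a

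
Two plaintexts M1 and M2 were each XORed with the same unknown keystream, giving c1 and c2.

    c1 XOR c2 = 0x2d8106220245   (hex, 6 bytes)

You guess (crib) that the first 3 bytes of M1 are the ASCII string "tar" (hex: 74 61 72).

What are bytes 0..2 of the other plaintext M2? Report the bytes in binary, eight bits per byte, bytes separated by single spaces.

01011001 11100000 01110100

Since c1 ⊕ c2 = M1 ⊕ M2, XORing with the guessed M1 bytes yields the corresponding M2 bytes: M2 = (c1 ⊕ c2) ⊕ M1.
byte 0: 00101101 ^ 01110100 = 01011001
byte 1: 10000001 ^ 01100001 = 11100000
byte 2: 00000110 ^ 01110010 = 01110100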